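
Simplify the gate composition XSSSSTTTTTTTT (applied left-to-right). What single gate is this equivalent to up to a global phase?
X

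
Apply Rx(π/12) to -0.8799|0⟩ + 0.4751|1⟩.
(-0.8724 - 0.06201i)|0⟩ + (0.471 + 0.1148i)|1⟩

Rx(π/12) = [[cos(θ/2), −i·sin(θ/2)], [−i·sin(θ/2), cos(θ/2)]]; θ = π/12, cos(θ/2) ≈ 0.991445, sin(θ/2) ≈ 0.130526.
With a = amp(|0⟩) = -0.8799 and b = amp(|1⟩) = 0.4751:
new amp(|0⟩) = (0.991445)·a + (-0.130526i)·b = (-0.8724 - 0.06201i)
new amp(|1⟩) = (-0.130526i)·a + (0.991445)·b = (0.471 + 0.1148i)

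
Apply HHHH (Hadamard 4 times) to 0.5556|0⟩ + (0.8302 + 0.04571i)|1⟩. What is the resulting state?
0.5556|0⟩ + (0.8302 + 0.04571i)|1⟩

H² = I, so an even number of Hadamards cancels: H^4 = I and the state is unchanged.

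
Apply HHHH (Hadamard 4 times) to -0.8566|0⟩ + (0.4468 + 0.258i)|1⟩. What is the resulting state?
-0.8566|0⟩ + (0.4468 + 0.258i)|1⟩

H² = I, so an even number of Hadamards cancels: H^4 = I and the state is unchanged.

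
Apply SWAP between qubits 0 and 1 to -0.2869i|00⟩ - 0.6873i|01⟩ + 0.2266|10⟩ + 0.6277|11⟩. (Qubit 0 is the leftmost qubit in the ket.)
-0.2869i|00⟩ + 0.2266|01⟩ - 0.6873i|10⟩ + 0.6277|11⟩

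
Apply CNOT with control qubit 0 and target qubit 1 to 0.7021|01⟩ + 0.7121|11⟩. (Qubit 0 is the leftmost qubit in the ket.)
0.7021|01⟩ + 0.7121|10⟩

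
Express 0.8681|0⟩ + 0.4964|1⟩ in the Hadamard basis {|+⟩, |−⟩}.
0.9648|+⟩ + 0.2628|−⟩

With |ψ⟩ = α|0⟩ + β|1⟩, the Hadamard-basis coefficients are ⟨+|ψ⟩ = (α + β)/√2 and ⟨−|ψ⟩ = (α − β)/√2.
Here α = 0.8681, β = 0.4964: (α + β)/√2 = 0.9648, (α − β)/√2 = 0.2628.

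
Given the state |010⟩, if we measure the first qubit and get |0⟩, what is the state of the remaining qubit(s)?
|10⟩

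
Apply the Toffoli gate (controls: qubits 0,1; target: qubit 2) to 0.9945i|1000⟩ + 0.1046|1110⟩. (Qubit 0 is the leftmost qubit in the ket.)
0.9945i|1000⟩ + 0.1046|1100⟩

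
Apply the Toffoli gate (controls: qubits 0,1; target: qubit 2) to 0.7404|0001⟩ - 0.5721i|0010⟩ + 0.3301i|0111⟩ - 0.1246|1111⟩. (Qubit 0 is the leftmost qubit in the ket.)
0.7404|0001⟩ - 0.5721i|0010⟩ + 0.3301i|0111⟩ - 0.1246|1101⟩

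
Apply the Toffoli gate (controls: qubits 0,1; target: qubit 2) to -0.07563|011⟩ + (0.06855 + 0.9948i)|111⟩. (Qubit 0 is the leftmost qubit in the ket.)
-0.07563|011⟩ + (0.06855 + 0.9948i)|110⟩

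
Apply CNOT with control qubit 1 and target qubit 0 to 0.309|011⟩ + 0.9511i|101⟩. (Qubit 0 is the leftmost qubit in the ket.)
0.9511i|101⟩ + 0.309|111⟩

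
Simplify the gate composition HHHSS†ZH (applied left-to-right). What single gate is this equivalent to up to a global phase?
X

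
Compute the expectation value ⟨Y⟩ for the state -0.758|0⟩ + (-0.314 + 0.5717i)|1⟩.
-0.8667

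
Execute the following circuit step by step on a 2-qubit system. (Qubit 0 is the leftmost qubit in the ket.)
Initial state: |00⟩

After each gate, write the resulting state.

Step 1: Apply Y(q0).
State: i|10⟩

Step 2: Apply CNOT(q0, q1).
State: i|11⟩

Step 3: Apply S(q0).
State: -|11⟩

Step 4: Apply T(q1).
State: (-1/√2 - (1/√2)i)|11⟩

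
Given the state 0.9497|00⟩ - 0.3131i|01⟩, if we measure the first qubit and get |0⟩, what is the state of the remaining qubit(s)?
0.9497|0⟩ - 0.3131i|1⟩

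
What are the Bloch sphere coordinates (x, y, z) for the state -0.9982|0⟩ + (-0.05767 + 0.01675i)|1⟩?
(0.1151, -0.03344, 0.9928)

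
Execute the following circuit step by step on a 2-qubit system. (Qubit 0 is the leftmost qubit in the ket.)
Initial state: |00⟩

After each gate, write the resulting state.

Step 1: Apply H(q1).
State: 1/√2|00⟩ + 1/√2|01⟩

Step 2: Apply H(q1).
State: |00⟩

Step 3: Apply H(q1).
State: 1/√2|00⟩ + 1/√2|01⟩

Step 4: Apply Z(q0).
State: 1/√2|00⟩ + 1/√2|01⟩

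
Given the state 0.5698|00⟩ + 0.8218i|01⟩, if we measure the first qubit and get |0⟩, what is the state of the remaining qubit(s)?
0.5698|0⟩ + 0.8218i|1⟩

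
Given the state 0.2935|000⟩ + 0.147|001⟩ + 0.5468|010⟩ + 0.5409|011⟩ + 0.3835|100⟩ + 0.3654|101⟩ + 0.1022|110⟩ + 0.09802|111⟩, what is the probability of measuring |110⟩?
0.01044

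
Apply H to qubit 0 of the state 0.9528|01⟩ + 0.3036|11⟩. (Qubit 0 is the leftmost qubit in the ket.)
0.8884|01⟩ + 0.4591|11⟩

H on qubit 0 mixes each pair of kets that differ only in qubit 0: amplitudes (a, b) of (|…0…⟩, |…1…⟩) become ((a + b)/√2, (a − b)/√2). Kets absent from the input have amplitude 0.
(|01⟩, |11⟩): (a, b) = (0.9528, 0.3036) → (0.8884, 0.4591)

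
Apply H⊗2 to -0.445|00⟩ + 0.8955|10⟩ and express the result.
0.2253|00⟩ + 0.2253|01⟩ - 0.6703|10⟩ - 0.6703|11⟩

H⊗2 gives amp(|y⟩) = (1/2) Σ_x (−1)^(x·y) amp(|x⟩), where x·y is the number of positions in which both x and y have a 1.
|00⟩: (-0.445 + 0.8955)/2 = 0.2253
|01⟩: (-0.445 + 0.8955)/2 = 0.2253
|10⟩: (-0.445 - 0.8955)/2 = -0.6703
|11⟩: (-0.445 - 0.8955)/2 = -0.6703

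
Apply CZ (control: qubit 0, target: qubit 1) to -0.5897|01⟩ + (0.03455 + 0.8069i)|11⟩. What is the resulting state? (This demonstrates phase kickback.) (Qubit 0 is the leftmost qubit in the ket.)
-0.5897|01⟩ + (-0.03455 - 0.8069i)|11⟩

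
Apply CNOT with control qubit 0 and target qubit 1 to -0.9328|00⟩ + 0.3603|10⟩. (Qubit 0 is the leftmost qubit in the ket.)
-0.9328|00⟩ + 0.3603|11⟩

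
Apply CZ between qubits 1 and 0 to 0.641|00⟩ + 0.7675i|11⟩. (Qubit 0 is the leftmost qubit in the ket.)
0.641|00⟩ - 0.7675i|11⟩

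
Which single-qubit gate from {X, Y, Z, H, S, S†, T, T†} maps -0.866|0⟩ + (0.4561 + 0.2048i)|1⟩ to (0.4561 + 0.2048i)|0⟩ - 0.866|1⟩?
X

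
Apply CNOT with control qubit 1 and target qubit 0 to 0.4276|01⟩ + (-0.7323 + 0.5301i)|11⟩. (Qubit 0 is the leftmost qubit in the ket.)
(-0.7323 + 0.5301i)|01⟩ + 0.4276|11⟩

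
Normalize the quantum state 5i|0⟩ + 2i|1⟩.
0.9285i|0⟩ + 0.3714i|1⟩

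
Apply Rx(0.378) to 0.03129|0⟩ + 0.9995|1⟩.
(0.03073 - 0.1878i)|0⟩ + (0.9817 - 0.005879i)|1⟩

Rx(0.378) = [[cos(θ/2), −i·sin(θ/2)], [−i·sin(θ/2), cos(θ/2)]]; θ = 0.378, cos(θ/2) ≈ 0.982193, sin(θ/2) ≈ 0.187877.
With a = amp(|0⟩) = 0.03129 and b = amp(|1⟩) = 0.9995:
new amp(|0⟩) = (0.982193)·a + (-0.187877i)·b = (0.03073 - 0.1878i)
new amp(|1⟩) = (-0.187877i)·a + (0.982193)·b = (0.9817 - 0.005879i)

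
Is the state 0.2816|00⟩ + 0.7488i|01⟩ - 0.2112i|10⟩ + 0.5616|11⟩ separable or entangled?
Separable

Writing the state as a|00⟩ + b|01⟩ + c|10⟩ + d|11⟩, it is a product state iff ad − bc = 0.
Here (a, b, c, d) = (0.2816, 0.7488i, -0.2112i, 0.5616): ad − bc = (0.2816)(0.5616) − (0.7488i)(-0.2112i) = 0, so the state is separable.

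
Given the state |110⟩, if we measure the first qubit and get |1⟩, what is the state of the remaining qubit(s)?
|10⟩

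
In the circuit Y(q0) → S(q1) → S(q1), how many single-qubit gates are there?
3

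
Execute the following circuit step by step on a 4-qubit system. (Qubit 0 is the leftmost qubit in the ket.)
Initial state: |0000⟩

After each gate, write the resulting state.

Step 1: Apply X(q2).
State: |0010⟩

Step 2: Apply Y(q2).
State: -i|0000⟩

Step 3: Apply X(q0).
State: -i|1000⟩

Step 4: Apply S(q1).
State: -i|1000⟩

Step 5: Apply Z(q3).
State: -i|1000⟩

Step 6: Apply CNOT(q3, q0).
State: -i|1000⟩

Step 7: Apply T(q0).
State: (1/√2 - (1/√2)i)|1000⟩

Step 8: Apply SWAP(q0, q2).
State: (1/√2 - (1/√2)i)|0010⟩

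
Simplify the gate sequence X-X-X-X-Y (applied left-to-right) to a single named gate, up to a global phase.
Y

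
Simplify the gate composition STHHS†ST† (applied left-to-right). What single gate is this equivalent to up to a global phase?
S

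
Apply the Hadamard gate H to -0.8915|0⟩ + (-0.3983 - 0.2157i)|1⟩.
(-0.912 - 0.1525i)|0⟩ + (-0.3487 + 0.1525i)|1⟩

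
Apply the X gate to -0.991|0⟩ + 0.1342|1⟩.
0.1342|0⟩ - 0.991|1⟩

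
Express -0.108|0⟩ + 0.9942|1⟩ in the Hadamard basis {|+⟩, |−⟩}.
0.6266|+⟩ - 0.7794|−⟩

With |ψ⟩ = α|0⟩ + β|1⟩, the Hadamard-basis coefficients are ⟨+|ψ⟩ = (α + β)/√2 and ⟨−|ψ⟩ = (α − β)/√2.
Here α = -0.108, β = 0.9942: (α + β)/√2 = 0.6266, (α − β)/√2 = -0.7794.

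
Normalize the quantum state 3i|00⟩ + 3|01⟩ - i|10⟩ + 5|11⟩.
0.4523i|00⟩ + 0.4523|01⟩ - 0.1508i|10⟩ + 0.7538|11⟩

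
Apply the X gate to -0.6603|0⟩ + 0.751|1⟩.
0.751|0⟩ - 0.6603|1⟩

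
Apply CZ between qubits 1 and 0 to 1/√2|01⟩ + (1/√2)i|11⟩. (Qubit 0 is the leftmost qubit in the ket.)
1/√2|01⟩ - (1/√2)i|11⟩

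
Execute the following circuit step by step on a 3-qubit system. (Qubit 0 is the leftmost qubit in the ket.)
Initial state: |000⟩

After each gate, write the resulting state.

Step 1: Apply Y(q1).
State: i|010⟩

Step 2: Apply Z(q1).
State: -i|010⟩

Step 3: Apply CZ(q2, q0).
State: -i|010⟩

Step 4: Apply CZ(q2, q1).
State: -i|010⟩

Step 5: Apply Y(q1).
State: -|000⟩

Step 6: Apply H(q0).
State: -1/√2|000⟩ - 1/√2|100⟩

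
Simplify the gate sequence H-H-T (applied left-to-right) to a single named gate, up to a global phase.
T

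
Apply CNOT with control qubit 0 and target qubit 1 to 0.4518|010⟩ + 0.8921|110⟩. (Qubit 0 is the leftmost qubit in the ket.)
0.4518|010⟩ + 0.8921|100⟩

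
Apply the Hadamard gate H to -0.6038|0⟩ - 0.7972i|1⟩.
(-0.427 - 0.5637i)|0⟩ + (-0.427 + 0.5637i)|1⟩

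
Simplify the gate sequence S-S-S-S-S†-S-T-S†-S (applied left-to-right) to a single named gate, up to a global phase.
T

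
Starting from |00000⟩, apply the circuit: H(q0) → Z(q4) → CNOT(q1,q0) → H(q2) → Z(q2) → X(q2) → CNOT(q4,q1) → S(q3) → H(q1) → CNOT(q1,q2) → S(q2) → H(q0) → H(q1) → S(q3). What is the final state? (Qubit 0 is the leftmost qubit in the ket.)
-1/√2|01000⟩ + (1/√2)i|01100⟩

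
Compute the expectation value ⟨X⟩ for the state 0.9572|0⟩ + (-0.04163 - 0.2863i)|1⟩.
-0.0797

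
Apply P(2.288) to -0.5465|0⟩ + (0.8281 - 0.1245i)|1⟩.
-0.5465|0⟩ + (-0.4505 + 0.7059i)|1⟩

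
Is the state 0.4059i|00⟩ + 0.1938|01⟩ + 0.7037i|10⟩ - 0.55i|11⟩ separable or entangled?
Entangled

Writing the state as a|00⟩ + b|01⟩ + c|10⟩ + d|11⟩, it is a product state iff ad − bc = 0.
Here (a, b, c, d) = (0.4059i, 0.1938, 0.7037i, -0.55i): ad − bc = (0.4059i)(-0.55i) − (0.1938)(0.7037i) = (0.2232 - 0.1364i) ≠ 0, so the state is entangled.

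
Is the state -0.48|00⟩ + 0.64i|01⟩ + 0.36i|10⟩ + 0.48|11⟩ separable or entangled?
Separable

Writing the state as a|00⟩ + b|01⟩ + c|10⟩ + d|11⟩, it is a product state iff ad − bc = 0.
Here (a, b, c, d) = (-0.48, 0.64i, 0.36i, 0.48): ad − bc = (-0.48)(0.48) − (0.64i)(0.36i) = 0, so the state is separable.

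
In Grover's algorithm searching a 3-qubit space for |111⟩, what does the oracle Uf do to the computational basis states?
Uf|x⟩ = -|x⟩ if x = 111, else |x⟩ (phase flip on target)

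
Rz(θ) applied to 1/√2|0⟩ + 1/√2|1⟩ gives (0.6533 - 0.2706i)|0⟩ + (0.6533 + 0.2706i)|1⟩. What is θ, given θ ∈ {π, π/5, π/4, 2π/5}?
π/4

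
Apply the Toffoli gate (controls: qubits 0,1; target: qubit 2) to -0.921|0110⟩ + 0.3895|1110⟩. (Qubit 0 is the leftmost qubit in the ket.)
-0.921|0110⟩ + 0.3895|1100⟩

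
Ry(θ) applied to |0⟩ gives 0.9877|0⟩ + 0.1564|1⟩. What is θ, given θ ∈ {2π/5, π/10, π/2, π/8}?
π/10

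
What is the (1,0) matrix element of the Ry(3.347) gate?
0.9947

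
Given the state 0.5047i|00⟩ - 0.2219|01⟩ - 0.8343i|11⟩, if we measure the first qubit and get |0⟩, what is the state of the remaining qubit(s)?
0.9154i|0⟩ - 0.4025|1⟩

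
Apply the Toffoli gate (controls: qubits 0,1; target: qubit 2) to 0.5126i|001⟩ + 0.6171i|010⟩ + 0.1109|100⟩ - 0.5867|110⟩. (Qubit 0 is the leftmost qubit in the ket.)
0.5126i|001⟩ + 0.6171i|010⟩ + 0.1109|100⟩ - 0.5867|111⟩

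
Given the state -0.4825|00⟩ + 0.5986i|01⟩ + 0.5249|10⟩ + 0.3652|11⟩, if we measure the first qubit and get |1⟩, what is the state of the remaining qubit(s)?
0.8209|0⟩ + 0.5711|1⟩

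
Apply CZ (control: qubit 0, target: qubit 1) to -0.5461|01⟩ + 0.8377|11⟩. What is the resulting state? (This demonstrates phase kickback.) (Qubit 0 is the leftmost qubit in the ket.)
-0.5461|01⟩ - 0.8377|11⟩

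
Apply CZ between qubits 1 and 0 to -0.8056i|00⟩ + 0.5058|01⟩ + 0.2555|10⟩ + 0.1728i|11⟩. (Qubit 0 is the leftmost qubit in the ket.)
-0.8056i|00⟩ + 0.5058|01⟩ + 0.2555|10⟩ - 0.1728i|11⟩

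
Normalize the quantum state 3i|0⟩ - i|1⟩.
0.9487i|0⟩ - 0.3162i|1⟩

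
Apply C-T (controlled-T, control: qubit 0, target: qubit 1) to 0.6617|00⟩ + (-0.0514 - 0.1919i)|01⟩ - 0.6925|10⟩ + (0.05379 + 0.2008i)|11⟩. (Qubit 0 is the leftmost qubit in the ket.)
0.6617|00⟩ + (-0.0514 - 0.1919i)|01⟩ - 0.6925|10⟩ + (-0.104 + 0.18i)|11⟩

C-T leaves the control-|0⟩ kets |00⟩, |01⟩ unchanged and applies T to qubit 1 on the control-|1⟩ pair (|10⟩, |11⟩).
T = [[1, 0], [0, (1/√2 + (1/√2)i)]].
With a = amp(|10⟩) = -0.6925 and b = amp(|11⟩) = (0.05379 + 0.2008i):
new amp(|10⟩) = (1)·a = -0.6925
new amp(|11⟩) = (1/√2 + (1/√2)i)·b = (-0.104 + 0.18i)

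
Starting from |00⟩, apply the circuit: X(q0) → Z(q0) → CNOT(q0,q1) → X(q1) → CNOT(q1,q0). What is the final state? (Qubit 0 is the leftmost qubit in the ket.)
-|10⟩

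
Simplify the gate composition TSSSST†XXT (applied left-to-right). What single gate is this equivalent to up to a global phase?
T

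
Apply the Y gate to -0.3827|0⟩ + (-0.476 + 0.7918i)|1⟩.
(0.7918 + 0.476i)|0⟩ - 0.3827i|1⟩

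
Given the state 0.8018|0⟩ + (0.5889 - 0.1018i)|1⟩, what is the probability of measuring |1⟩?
0.3572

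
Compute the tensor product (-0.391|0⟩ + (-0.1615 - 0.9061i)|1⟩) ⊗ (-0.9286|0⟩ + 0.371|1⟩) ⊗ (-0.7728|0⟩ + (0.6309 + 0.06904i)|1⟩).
-0.2806|000⟩ + (0.2291 + 0.02507i)|001⟩ + 0.1121|010⟩ + (-0.09152 - 0.01002i)|011⟩ + (-0.1159 - 0.6502i)|100⟩ + (0.03652 + 0.5412i)|101⟩ + (0.0463 + 0.2598i)|110⟩ + (-0.01459 - 0.2162i)|111⟩

amp(|b₁b₂…⟩) = product of the factor amplitudes for bits b₁, b₂, …; only kets whose every factor amplitude is nonzero survive.
|000⟩: (-0.391)(-0.9286)(-0.7728) = -0.2806
|001⟩: (-0.391)(-0.9286)(0.6309 + 0.06904i) = (0.2291 + 0.02507i)
|010⟩: (-0.391)(0.371)(-0.7728) = 0.1121
|011⟩: (-0.391)(0.371)(0.6309 + 0.06904i) = (-0.09152 - 0.01002i)
|100⟩: (-0.1615 - 0.9061i)(-0.9286)(-0.7728) = (-0.1159 - 0.6502i)
|101⟩: (-0.1615 - 0.9061i)(-0.9286)(0.6309 + 0.06904i) = (0.03652 + 0.5412i)
|110⟩: (-0.1615 - 0.9061i)(0.371)(-0.7728) = (0.0463 + 0.2598i)
|111⟩: (-0.1615 - 0.9061i)(0.371)(0.6309 + 0.06904i) = (-0.01459 - 0.2162i)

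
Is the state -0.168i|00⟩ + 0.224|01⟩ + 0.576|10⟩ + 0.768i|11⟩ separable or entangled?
Separable

Writing the state as a|00⟩ + b|01⟩ + c|10⟩ + d|11⟩, it is a product state iff ad − bc = 0.
Here (a, b, c, d) = (-0.168i, 0.224, 0.576, 0.768i): ad − bc = (-0.168i)(0.768i) − (0.224)(0.576) = 0, so the state is separable.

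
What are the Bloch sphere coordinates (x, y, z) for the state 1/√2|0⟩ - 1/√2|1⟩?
(-1, 0, 0)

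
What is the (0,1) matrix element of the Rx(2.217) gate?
-0.895i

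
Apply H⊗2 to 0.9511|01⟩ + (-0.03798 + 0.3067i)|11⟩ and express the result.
(0.4566 + 0.1534i)|00⟩ + (-0.4566 - 0.1534i)|01⟩ + (0.4945 - 0.1534i)|10⟩ + (-0.4945 + 0.1534i)|11⟩

H⊗2 gives amp(|y⟩) = (1/2) Σ_x (−1)^(x·y) amp(|x⟩), where x·y is the number of positions in which both x and y have a 1.
|00⟩: (0.9511 + (-0.03798 + 0.3067i))/2 = (0.4566 + 0.1534i)
|01⟩: (-0.9511 - (-0.03798 + 0.3067i))/2 = (-0.4566 - 0.1534i)
|10⟩: (0.9511 - (-0.03798 + 0.3067i))/2 = (0.4945 - 0.1534i)
|11⟩: (-0.9511 + (-0.03798 + 0.3067i))/2 = (-0.4945 + 0.1534i)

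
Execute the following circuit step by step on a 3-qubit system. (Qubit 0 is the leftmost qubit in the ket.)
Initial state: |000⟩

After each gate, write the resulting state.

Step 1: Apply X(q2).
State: |001⟩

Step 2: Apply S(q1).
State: |001⟩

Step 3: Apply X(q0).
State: |101⟩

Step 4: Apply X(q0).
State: |001⟩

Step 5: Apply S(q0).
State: |001⟩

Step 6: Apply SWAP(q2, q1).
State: |010⟩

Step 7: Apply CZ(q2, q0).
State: |010⟩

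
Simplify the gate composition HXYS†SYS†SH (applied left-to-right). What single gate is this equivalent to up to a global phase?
Z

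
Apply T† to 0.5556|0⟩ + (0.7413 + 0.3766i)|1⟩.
0.5556|0⟩ + (0.7905 - 0.2579i)|1⟩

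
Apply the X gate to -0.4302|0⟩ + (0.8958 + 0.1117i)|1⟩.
(0.8958 + 0.1117i)|0⟩ - 0.4302|1⟩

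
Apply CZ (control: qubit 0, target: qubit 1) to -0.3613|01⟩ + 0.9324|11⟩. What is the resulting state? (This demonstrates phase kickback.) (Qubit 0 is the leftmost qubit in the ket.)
-0.3613|01⟩ - 0.9324|11⟩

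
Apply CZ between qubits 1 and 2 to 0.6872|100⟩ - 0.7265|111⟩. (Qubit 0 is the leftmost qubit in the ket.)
0.6872|100⟩ + 0.7265|111⟩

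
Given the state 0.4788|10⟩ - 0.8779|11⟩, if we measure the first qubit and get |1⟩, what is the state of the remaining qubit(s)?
0.4788|0⟩ - 0.8779|1⟩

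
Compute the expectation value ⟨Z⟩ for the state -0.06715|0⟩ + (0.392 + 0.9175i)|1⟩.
-0.991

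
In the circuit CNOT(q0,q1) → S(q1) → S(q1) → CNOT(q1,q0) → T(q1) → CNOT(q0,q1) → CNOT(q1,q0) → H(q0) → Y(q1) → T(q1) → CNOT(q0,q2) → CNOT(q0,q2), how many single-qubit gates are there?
6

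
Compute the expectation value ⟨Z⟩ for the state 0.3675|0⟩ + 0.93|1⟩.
-0.7298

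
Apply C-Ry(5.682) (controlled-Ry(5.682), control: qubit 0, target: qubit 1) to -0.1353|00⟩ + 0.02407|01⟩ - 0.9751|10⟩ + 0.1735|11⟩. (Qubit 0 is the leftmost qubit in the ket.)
-0.1353|00⟩ + 0.02407|01⟩ + 0.88|10⟩ - 0.4544|11⟩

C-Ry(5.682) leaves the control-|0⟩ kets |00⟩, |01⟩ unchanged and applies Ry(5.682) to qubit 1 on the control-|1⟩ pair (|10⟩, |11⟩).
Ry(5.682) = [[cos(θ/2), −sin(θ/2)], [sin(θ/2), cos(θ/2)]]; θ = 5.682, cos(θ/2) ≈ -0.955161, sin(θ/2) ≈ 0.296086.
With a = amp(|10⟩) = -0.9751 and b = amp(|11⟩) = 0.1735:
new amp(|10⟩) = (-0.955161)·a + (-0.296086)·b = 0.88
new amp(|11⟩) = (0.296086)·a + (-0.955161)·b = -0.4544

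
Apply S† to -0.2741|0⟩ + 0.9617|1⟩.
-0.2741|0⟩ - 0.9617i|1⟩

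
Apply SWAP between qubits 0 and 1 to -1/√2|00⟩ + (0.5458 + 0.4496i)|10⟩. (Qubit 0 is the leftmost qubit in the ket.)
-1/√2|00⟩ + (0.5458 + 0.4496i)|01⟩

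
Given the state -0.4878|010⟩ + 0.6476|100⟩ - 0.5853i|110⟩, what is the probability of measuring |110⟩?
0.3426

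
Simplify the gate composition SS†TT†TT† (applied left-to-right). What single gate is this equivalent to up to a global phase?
I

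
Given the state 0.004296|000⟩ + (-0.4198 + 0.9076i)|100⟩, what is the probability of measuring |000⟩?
0.00001846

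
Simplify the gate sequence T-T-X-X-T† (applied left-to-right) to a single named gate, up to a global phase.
T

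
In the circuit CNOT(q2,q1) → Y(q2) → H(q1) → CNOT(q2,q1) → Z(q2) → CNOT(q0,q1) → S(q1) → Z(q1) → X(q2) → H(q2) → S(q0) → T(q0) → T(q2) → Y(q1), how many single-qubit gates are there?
11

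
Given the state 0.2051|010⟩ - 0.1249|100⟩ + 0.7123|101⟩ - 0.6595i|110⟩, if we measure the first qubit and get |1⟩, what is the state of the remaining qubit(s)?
-0.1276|00⟩ + 0.7278|01⟩ - 0.6738i|10⟩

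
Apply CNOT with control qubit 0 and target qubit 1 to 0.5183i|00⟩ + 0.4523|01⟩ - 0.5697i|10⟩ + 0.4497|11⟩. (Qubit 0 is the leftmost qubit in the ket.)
0.5183i|00⟩ + 0.4523|01⟩ + 0.4497|10⟩ - 0.5697i|11⟩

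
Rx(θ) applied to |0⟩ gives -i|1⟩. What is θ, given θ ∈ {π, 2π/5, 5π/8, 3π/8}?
π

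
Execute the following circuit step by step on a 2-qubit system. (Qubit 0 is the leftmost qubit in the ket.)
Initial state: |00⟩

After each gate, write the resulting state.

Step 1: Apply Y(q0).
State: i|10⟩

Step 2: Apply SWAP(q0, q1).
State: i|01⟩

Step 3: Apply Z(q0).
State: i|01⟩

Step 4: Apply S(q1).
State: -|01⟩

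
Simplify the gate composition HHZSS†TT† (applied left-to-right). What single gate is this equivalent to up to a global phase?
Z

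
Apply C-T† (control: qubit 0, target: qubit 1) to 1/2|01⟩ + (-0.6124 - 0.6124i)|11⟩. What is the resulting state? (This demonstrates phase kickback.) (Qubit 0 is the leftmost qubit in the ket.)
1/2|01⟩ - 0.8661|11⟩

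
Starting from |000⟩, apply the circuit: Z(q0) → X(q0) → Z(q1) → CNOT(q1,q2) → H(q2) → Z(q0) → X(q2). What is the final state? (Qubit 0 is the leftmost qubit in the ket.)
-1/√2|100⟩ - 1/√2|101⟩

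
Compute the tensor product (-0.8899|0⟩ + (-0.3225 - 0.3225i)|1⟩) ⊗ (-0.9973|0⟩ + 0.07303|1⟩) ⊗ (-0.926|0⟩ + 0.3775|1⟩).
-0.8218|000⟩ + 0.335|001⟩ + 0.06018|010⟩ - 0.02453|011⟩ + (-0.2978 - 0.2978i)|100⟩ + (0.1214 + 0.1214i)|101⟩ + (0.02181 + 0.02181i)|110⟩ + (-0.008891 - 0.008891i)|111⟩

amp(|b₁b₂…⟩) = product of the factor amplitudes for bits b₁, b₂, …; only kets whose every factor amplitude is nonzero survive.
|000⟩: (-0.8899)(-0.9973)(-0.926) = -0.8218
|001⟩: (-0.8899)(-0.9973)(0.3775) = 0.335
|010⟩: (-0.8899)(0.07303)(-0.926) = 0.06018
|011⟩: (-0.8899)(0.07303)(0.3775) = -0.02453
|100⟩: (-0.3225 - 0.3225i)(-0.9973)(-0.926) = (-0.2978 - 0.2978i)
|101⟩: (-0.3225 - 0.3225i)(-0.9973)(0.3775) = (0.1214 + 0.1214i)
|110⟩: (-0.3225 - 0.3225i)(0.07303)(-0.926) = (0.02181 + 0.02181i)
|111⟩: (-0.3225 - 0.3225i)(0.07303)(0.3775) = (-0.008891 - 0.008891i)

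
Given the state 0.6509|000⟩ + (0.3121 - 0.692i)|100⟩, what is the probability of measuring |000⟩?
0.4237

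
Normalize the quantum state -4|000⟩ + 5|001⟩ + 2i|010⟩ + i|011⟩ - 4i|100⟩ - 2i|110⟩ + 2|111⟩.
-0.4781|000⟩ + 0.5976|001⟩ + 0.239i|010⟩ + 0.1195i|011⟩ - 0.4781i|100⟩ - 0.239i|110⟩ + 0.239|111⟩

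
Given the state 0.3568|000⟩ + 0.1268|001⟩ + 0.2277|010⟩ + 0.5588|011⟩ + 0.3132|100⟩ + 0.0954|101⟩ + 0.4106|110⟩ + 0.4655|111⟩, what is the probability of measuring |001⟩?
0.01608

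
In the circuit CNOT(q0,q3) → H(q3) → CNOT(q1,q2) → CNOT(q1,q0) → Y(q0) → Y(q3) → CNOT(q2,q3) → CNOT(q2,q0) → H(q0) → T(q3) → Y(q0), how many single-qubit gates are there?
6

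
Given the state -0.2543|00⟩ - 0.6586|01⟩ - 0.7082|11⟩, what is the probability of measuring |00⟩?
0.06467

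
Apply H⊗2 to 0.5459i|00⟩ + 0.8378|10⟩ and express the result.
(0.4189 + 0.273i)|00⟩ + (0.4189 + 0.273i)|01⟩ + (-0.4189 + 0.273i)|10⟩ + (-0.4189 + 0.273i)|11⟩

H⊗2 gives amp(|y⟩) = (1/2) Σ_x (−1)^(x·y) amp(|x⟩), where x·y is the number of positions in which both x and y have a 1.
|00⟩: (0.5459i + 0.8378)/2 = (0.4189 + 0.273i)
|01⟩: (0.5459i + 0.8378)/2 = (0.4189 + 0.273i)
|10⟩: (0.5459i - 0.8378)/2 = (-0.4189 + 0.273i)
|11⟩: (0.5459i - 0.8378)/2 = (-0.4189 + 0.273i)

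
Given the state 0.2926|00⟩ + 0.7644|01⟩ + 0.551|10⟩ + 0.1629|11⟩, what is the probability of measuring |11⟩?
0.02654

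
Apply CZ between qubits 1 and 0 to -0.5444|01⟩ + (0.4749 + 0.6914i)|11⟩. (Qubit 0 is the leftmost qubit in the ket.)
-0.5444|01⟩ + (-0.4749 - 0.6914i)|11⟩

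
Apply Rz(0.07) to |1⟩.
(0.9994 + 0.03499i)|1⟩

Rz(0.07) = [[e^(−iθ/2), 0], [0, e^(iθ/2)]] with e^(±iθ/2) = cos(θ/2) ± i·sin(θ/2); θ = 0.07, cos(θ/2) ≈ 0.999388, sin(θ/2) ≈ 0.0349929.
With a = amp(|0⟩) = 0 and b = amp(|1⟩) = 1:
new amp(|0⟩) = (0.999388 - 0.0349929i)·a = 0
new amp(|1⟩) = (0.999388 + 0.0349929i)·b = (0.9994 + 0.03499i)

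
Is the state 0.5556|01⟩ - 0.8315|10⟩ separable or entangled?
Entangled

Writing the state as a|00⟩ + b|01⟩ + c|10⟩ + d|11⟩, it is a product state iff ad − bc = 0.
Here (a, b, c, d) = (0, 0.5556, -0.8315, 0): ad − bc = (0)(0) − (0.5556)(-0.8315) = 0.462 ≠ 0, so the state is entangled.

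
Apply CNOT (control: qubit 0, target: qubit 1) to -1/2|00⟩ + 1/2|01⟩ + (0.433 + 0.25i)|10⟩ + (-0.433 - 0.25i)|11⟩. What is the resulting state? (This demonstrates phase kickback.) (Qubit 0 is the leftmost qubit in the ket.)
-1/2|00⟩ + 1/2|01⟩ + (-0.433 - 0.25i)|10⟩ + (0.433 + 0.25i)|11⟩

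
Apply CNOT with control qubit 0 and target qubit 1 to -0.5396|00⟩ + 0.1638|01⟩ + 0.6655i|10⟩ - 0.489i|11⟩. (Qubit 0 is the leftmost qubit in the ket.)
-0.5396|00⟩ + 0.1638|01⟩ - 0.489i|10⟩ + 0.6655i|11⟩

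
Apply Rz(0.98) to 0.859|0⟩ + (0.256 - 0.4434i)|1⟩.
(0.7579 - 0.4043i)|0⟩ + (0.4346 - 0.2707i)|1⟩

Rz(0.98) = [[e^(−iθ/2), 0], [0, e^(iθ/2)]] with e^(±iθ/2) = cos(θ/2) ± i·sin(θ/2); θ = 0.98, cos(θ/2) ≈ 0.882333, sin(θ/2) ≈ 0.470626.
With a = amp(|0⟩) = 0.859 and b = amp(|1⟩) = (0.256 - 0.4434i):
new amp(|0⟩) = (0.882333 - 0.470626i)·a = (0.7579 - 0.4043i)
new amp(|1⟩) = (0.882333 + 0.470626i)·b = (0.4346 - 0.2707i)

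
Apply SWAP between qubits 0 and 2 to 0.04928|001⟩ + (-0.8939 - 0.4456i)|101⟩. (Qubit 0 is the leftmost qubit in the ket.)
0.04928|100⟩ + (-0.8939 - 0.4456i)|101⟩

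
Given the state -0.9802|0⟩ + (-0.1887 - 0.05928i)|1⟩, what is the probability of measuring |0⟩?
0.9608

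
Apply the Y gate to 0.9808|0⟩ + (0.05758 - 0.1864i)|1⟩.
(-0.1864 - 0.05758i)|0⟩ + 0.9808i|1⟩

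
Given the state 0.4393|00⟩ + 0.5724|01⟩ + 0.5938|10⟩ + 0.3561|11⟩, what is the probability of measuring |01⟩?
0.3276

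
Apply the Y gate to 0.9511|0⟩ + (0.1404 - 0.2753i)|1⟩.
(-0.2753 - 0.1404i)|0⟩ + 0.9511i|1⟩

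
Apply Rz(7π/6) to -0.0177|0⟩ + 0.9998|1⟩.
(0.004581 + 0.0171i)|0⟩ + (-0.2588 + 0.9657i)|1⟩

Rz(7π/6) = [[e^(−iθ/2), 0], [0, e^(iθ/2)]] with e^(±iθ/2) = cos(θ/2) ± i·sin(θ/2); θ = 7π/6, cos(θ/2) ≈ -0.258819, sin(θ/2) ≈ 0.965926.
With a = amp(|0⟩) = -0.0177 and b = amp(|1⟩) = 0.9998:
new amp(|0⟩) = (-0.258819 - 0.965926i)·a = (0.004581 + 0.0171i)
new amp(|1⟩) = (-0.258819 + 0.965926i)·b = (-0.2588 + 0.9657i)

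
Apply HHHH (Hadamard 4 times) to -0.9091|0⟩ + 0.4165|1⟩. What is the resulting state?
-0.9091|0⟩ + 0.4165|1⟩

H² = I, so an even number of Hadamards cancels: H^4 = I and the state is unchanged.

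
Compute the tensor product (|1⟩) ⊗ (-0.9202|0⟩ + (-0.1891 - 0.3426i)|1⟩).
-0.9202|10⟩ + (-0.1891 - 0.3426i)|11⟩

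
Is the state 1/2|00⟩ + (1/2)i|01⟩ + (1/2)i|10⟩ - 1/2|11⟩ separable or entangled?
Separable

Writing the state as a|00⟩ + b|01⟩ + c|10⟩ + d|11⟩, it is a product state iff ad − bc = 0.
Here (a, b, c, d) = (1/2, (1/2)i, (1/2)i, -1/2): ad − bc = (1/2)(-1/2) − ((1/2)i)((1/2)i) = 0, so the state is separable.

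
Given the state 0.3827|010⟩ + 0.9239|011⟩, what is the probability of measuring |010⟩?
0.1465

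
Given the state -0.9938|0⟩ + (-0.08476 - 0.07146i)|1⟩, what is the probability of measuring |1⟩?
0.01229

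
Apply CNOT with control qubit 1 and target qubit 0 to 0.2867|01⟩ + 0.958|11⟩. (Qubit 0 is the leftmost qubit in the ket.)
0.958|01⟩ + 0.2867|11⟩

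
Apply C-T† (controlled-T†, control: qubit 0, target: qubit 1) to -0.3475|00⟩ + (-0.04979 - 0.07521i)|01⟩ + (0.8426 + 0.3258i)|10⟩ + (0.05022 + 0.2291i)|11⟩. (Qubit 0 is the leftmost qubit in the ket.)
-0.3475|00⟩ + (-0.04979 - 0.07521i)|01⟩ + (0.8426 + 0.3258i)|10⟩ + (0.1975 + 0.1265i)|11⟩

C-T† leaves the control-|0⟩ kets |00⟩, |01⟩ unchanged and applies T† to qubit 1 on the control-|1⟩ pair (|10⟩, |11⟩).
T† = [[1, 0], [0, (1/√2 - (1/√2)i)]].
With a = amp(|10⟩) = (0.8426 + 0.3258i) and b = amp(|11⟩) = (0.05022 + 0.2291i):
new amp(|10⟩) = (1)·a = (0.8426 + 0.3258i)
new amp(|11⟩) = (1/√2 - (1/√2)i)·b = (0.1975 + 0.1265i)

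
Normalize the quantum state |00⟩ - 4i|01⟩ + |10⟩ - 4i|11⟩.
0.1715|00⟩ - 0.686i|01⟩ + 0.1715|10⟩ - 0.686i|11⟩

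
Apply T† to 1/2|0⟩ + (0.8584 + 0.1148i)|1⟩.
1/2|0⟩ + (0.6882 - 0.5258i)|1⟩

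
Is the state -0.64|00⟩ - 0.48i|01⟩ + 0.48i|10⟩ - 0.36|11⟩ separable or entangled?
Separable

Writing the state as a|00⟩ + b|01⟩ + c|10⟩ + d|11⟩, it is a product state iff ad − bc = 0.
Here (a, b, c, d) = (-0.64, -0.48i, 0.48i, -0.36): ad − bc = (-0.64)(-0.36) − (-0.48i)(0.48i) = 0, so the state is separable.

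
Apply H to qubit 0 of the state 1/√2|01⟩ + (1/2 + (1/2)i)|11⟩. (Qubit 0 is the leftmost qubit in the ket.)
(0.8536 + (1/√8)i)|01⟩ + (0.1464 - (1/√8)i)|11⟩

H on qubit 0 mixes each pair of kets that differ only in qubit 0: amplitudes (a, b) of (|…0…⟩, |…1…⟩) become ((a + b)/√2, (a − b)/√2). Kets absent from the input have amplitude 0.
(|01⟩, |11⟩): (a, b) = (1/√2, (1/2 + (1/2)i)) → ((0.8536 + (1/√8)i), (0.1464 - (1/√8)i))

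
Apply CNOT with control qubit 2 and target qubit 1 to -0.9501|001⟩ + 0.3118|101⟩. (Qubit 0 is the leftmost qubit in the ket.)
-0.9501|011⟩ + 0.3118|111⟩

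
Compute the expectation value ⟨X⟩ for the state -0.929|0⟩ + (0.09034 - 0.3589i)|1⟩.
-0.1679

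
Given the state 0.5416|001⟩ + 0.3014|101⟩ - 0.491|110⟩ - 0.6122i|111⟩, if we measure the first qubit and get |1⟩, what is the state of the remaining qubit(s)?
0.3585|01⟩ - 0.5841|10⟩ - 0.7282i|11⟩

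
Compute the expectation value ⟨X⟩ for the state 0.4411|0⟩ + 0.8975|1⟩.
0.7918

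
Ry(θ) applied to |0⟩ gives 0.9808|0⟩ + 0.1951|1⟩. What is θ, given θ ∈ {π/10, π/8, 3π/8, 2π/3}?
π/8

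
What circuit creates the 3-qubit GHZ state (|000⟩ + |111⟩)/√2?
H(q0) → CNOT(q0,q1) → CNOT(q0,q2)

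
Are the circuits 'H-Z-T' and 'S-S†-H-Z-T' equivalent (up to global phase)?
Yes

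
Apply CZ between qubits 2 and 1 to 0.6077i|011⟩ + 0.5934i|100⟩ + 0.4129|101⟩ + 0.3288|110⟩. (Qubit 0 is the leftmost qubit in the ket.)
-0.6077i|011⟩ + 0.5934i|100⟩ + 0.4129|101⟩ + 0.3288|110⟩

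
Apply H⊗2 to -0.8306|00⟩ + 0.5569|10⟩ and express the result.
-0.1369|00⟩ - 0.1369|01⟩ - 0.6938|10⟩ - 0.6938|11⟩

H⊗2 gives amp(|y⟩) = (1/2) Σ_x (−1)^(x·y) amp(|x⟩), where x·y is the number of positions in which both x and y have a 1.
|00⟩: (-0.8306 + 0.5569)/2 = -0.1369
|01⟩: (-0.8306 + 0.5569)/2 = -0.1369
|10⟩: (-0.8306 - 0.5569)/2 = -0.6938
|11⟩: (-0.8306 - 0.5569)/2 = -0.6938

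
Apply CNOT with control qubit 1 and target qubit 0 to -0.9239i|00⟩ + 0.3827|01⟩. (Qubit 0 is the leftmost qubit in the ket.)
-0.9239i|00⟩ + 0.3827|11⟩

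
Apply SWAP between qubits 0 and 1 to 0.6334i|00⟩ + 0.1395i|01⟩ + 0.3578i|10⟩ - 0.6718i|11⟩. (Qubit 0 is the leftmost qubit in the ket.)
0.6334i|00⟩ + 0.3578i|01⟩ + 0.1395i|10⟩ - 0.6718i|11⟩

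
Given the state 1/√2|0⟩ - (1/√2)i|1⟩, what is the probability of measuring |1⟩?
1/2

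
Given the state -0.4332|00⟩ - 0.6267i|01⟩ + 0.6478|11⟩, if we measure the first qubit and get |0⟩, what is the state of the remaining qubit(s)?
-0.5686|0⟩ - 0.8226i|1⟩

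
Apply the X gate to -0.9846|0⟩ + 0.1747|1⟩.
0.1747|0⟩ - 0.9846|1⟩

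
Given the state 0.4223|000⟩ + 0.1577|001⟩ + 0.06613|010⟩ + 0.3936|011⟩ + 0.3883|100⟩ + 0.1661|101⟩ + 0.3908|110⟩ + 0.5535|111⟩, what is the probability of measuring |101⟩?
0.02759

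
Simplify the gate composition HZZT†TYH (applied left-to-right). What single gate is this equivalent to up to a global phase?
Y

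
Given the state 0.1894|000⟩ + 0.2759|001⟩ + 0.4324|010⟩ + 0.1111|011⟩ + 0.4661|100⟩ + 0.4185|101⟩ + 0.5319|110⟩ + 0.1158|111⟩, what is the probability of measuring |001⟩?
0.07612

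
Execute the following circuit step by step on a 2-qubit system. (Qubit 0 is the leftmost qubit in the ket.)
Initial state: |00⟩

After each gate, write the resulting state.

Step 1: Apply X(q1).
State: |01⟩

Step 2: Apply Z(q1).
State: -|01⟩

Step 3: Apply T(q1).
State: (-1/√2 - (1/√2)i)|01⟩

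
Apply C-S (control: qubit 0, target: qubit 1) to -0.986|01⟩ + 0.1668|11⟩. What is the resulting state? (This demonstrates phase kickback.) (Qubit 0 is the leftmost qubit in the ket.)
-0.986|01⟩ + 0.1668i|11⟩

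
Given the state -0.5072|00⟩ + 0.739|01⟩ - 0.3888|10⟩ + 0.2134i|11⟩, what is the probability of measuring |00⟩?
0.2573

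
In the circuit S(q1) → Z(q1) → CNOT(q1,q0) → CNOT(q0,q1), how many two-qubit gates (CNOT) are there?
2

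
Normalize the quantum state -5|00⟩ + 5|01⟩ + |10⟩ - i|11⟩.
-0.6934|00⟩ + 0.6934|01⟩ + 0.1387|10⟩ - 0.1387i|11⟩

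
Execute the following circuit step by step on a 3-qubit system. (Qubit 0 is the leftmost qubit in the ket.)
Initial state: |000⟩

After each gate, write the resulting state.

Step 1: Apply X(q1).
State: |010⟩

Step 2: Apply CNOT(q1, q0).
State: |110⟩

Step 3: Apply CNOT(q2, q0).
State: |110⟩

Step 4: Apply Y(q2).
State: i|111⟩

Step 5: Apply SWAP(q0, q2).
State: i|111⟩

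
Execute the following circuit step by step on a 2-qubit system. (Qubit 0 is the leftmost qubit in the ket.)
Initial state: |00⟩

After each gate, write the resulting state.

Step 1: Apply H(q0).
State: 1/√2|00⟩ + 1/√2|10⟩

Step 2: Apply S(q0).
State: 1/√2|00⟩ + (1/√2)i|10⟩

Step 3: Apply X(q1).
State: 1/√2|01⟩ + (1/√2)i|11⟩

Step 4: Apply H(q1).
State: 1/2|00⟩ - 1/2|01⟩ + (1/2)i|10⟩ - (1/2)i|11⟩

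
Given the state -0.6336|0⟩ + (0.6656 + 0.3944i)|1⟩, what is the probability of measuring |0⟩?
0.4014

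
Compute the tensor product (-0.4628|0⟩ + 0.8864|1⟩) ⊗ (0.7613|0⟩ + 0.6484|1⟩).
-0.3523|00⟩ - 0.3001|01⟩ + 0.6748|10⟩ + 0.5747|11⟩

amp(|b₁b₂…⟩) = product of the factor amplitudes for bits b₁, b₂, …; only kets whose every factor amplitude is nonzero survive.
|00⟩: (-0.4628)(0.7613) = -0.3523
|01⟩: (-0.4628)(0.6484) = -0.3001
|10⟩: (0.8864)(0.7613) = 0.6748
|11⟩: (0.8864)(0.6484) = 0.5747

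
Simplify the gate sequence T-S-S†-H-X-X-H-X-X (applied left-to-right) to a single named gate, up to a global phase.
T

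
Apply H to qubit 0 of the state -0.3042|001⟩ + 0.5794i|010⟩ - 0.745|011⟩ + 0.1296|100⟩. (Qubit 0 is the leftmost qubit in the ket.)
0.09164|000⟩ - 0.2151|001⟩ + 0.4097i|010⟩ - 0.5268|011⟩ - 0.09164|100⟩ - 0.2151|101⟩ + 0.4097i|110⟩ - 0.5268|111⟩

H on qubit 0 mixes each pair of kets that differ only in qubit 0: amplitudes (a, b) of (|…0…⟩, |…1…⟩) become ((a + b)/√2, (a − b)/√2). Kets absent from the input have amplitude 0.
(|000⟩, |100⟩): (a, b) = (0, 0.1296) → (0.09164, -0.09164)
(|001⟩, |101⟩): (a, b) = (-0.3042, 0) → (-0.2151, -0.2151)
(|010⟩, |110⟩): (a, b) = (0.5794i, 0) → (0.4097i, 0.4097i)
(|011⟩, |111⟩): (a, b) = (-0.745, 0) → (-0.5268, -0.5268)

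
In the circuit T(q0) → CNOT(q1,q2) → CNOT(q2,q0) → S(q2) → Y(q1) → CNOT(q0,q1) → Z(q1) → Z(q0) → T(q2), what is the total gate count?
9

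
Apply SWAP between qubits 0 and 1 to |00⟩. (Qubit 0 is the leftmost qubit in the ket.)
|00⟩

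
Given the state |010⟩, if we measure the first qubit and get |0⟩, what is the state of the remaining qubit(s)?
|10⟩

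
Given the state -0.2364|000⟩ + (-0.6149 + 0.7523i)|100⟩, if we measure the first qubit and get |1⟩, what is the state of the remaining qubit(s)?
(-0.6329 + 0.7743i)|00⟩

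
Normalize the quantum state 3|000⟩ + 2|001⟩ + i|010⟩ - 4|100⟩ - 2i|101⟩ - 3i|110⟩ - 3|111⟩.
0.416|000⟩ + 0.2774|001⟩ + 0.1387i|010⟩ - 0.5547|100⟩ - 0.2774i|101⟩ - 0.416i|110⟩ - 0.416|111⟩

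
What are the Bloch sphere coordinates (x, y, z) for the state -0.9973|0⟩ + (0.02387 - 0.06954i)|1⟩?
(-0.04761, 0.1387, 0.9892)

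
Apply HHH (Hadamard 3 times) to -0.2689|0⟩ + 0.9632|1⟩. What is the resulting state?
0.4909|0⟩ - 0.8712|1⟩

H² = I, so H^3 = H: a single Hadamard. With (a, b) = (-0.2689, 0.9632), H gives ((a + b)/√2, (a − b)/√2) = (0.4909, -0.8712).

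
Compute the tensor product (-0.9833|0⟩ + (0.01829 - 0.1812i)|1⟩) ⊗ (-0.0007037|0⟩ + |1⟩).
0.0006919|00⟩ - 0.9833|01⟩ + (-0.00001287 + 0.0001275i)|10⟩ + (0.01829 - 0.1812i)|11⟩

amp(|b₁b₂…⟩) = product of the factor amplitudes for bits b₁, b₂, …; only kets whose every factor amplitude is nonzero survive.
|00⟩: (-0.9833)(-0.0007037) = 0.0006919
|01⟩: (-0.9833)(1) = -0.9833
|10⟩: (0.01829 - 0.1812i)(-0.0007037) = (-0.00001287 + 0.0001275i)
|11⟩: (0.01829 - 0.1812i)(1) = (0.01829 - 0.1812i)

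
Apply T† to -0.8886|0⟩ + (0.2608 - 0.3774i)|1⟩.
-0.8886|0⟩ + (-0.08245 - 0.4513i)|1⟩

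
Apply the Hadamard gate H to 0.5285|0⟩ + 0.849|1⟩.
0.974|0⟩ - 0.2266|1⟩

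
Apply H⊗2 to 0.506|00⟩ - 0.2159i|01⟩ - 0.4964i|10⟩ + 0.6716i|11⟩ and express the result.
(0.253 - 0.02035i)|00⟩ + (0.253 - 0.4761i)|01⟩ + (0.253 - 0.1956i)|10⟩ + (0.253 + 0.692i)|11⟩

H⊗2 gives amp(|y⟩) = (1/2) Σ_x (−1)^(x·y) amp(|x⟩), where x·y is the number of positions in which both x and y have a 1.
|00⟩: (0.506 - 0.2159i - 0.4964i + 0.6716i)/2 = (0.253 - 0.02035i)
|01⟩: (0.506 + 0.2159i - 0.4964i - 0.6716i)/2 = (0.253 - 0.4761i)
|10⟩: (0.506 - 0.2159i + 0.4964i - 0.6716i)/2 = (0.253 - 0.1956i)
|11⟩: (0.506 + 0.2159i + 0.4964i + 0.6716i)/2 = (0.253 + 0.692i)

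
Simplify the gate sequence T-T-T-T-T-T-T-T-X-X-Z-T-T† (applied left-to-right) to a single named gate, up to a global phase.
Z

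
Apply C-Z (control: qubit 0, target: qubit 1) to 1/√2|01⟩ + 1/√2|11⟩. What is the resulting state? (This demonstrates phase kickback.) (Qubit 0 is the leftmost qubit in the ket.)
1/√2|01⟩ - 1/√2|11⟩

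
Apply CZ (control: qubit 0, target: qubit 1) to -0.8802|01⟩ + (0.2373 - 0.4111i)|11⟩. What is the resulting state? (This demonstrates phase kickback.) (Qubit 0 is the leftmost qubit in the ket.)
-0.8802|01⟩ + (-0.2373 + 0.4111i)|11⟩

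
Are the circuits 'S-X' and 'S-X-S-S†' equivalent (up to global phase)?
Yes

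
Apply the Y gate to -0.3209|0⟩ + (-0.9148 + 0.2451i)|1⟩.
(0.2451 + 0.9148i)|0⟩ - 0.3209i|1⟩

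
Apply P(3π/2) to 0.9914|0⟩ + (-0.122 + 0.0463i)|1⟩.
0.9914|0⟩ + (0.0463 + 0.122i)|1⟩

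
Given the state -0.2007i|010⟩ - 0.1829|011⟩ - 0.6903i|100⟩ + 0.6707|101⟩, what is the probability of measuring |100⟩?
0.4765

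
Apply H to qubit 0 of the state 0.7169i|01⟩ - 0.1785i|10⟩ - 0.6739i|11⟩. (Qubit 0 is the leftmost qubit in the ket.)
-0.1262i|00⟩ + 0.03041i|01⟩ + 0.1262i|10⟩ + 0.9834i|11⟩

H on qubit 0 mixes each pair of kets that differ only in qubit 0: amplitudes (a, b) of (|…0…⟩, |…1…⟩) become ((a + b)/√2, (a − b)/√2). Kets absent from the input have amplitude 0.
(|00⟩, |10⟩): (a, b) = (0, -0.1785i) → (-0.1262i, 0.1262i)
(|01⟩, |11⟩): (a, b) = (0.7169i, -0.6739i) → (0.03041i, 0.9834i)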